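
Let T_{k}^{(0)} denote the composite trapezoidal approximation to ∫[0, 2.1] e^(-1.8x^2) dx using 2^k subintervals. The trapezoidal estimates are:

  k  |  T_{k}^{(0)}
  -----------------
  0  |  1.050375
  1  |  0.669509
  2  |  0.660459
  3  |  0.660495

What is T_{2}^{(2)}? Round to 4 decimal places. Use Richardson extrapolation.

0.6651

Richardson extrapolation on the trapezoidal column (denominator 4−1=3):
T_{1}^{(1)} = 0.669509 + (0.669509 − 1.050375)/3 = 0.542554
T_{2}^{(1)} = (4·0.660459 − 0.669509) / 3 = 0.657442
T_{2}^{(2)} = 0.657442 + (0.657442 − 0.542554)/15 = 0.665101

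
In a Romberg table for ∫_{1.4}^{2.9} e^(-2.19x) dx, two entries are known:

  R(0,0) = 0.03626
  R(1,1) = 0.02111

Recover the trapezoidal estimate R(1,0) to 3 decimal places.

0.025

From R(1,1) = (4·R(1,0) − R(0,0))/3, solve for R(1,0):
4·R(1,0) = 3·0.02111 + 0.03626 = 0.09959
R(1,0) = 0.02490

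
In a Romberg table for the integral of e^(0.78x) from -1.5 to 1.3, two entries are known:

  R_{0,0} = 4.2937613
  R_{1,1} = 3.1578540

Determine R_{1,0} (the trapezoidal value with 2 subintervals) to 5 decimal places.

3.44183

From R_{1,1} = (4·R_{1,0} − R_{0,0})/3, solve for R_{1,0}:
4·R_{1,0} = 3·3.1578540 + 4.2937613 = 13.7673233
R_{1,0} = 3.4418308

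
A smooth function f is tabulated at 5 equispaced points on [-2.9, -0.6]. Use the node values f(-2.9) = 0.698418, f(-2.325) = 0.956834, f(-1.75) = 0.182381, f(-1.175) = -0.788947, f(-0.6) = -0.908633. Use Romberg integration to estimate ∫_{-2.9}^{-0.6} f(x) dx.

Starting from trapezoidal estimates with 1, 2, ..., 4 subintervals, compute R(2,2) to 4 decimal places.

0.1556

R(0,0) (trapezoid, 1 panel, h=2.3000): -0.241747
R(1,0) (trapezoid, 2 panels, h=1.1500): 0.088865
R(2,0) (trapezoid, 4 panels, h=0.5750): 0.140967
R(1,1) = 0.088865 + (0.088865 − (-0.241747))/3 = 0.199069
R(2,1) = 0.140967 + (0.140967 − 0.088865)/3 = 0.158334
R(2,2) = 0.158334 + (0.158334 − 0.199069)/15 = 0.155618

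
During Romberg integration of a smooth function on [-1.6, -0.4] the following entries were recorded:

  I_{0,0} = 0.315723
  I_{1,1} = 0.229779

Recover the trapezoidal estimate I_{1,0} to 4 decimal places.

From I_{1,1} = (4·I_{1,0} − I_{0,0})/3, solve for I_{1,0}:
4·I_{1,0} = 3·0.229779 + 0.315723 = 1.005060
I_{1,0} = 0.251265

0.2513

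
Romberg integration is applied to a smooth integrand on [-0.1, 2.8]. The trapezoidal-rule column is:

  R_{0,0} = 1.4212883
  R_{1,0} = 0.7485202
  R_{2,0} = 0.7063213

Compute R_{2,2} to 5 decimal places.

R_{1,1} = 0.7485202 + (0.7485202 − 1.4212883)/3 = 0.5242642
R_{2,1} = (4·0.7063213 − 0.7485202) / 3 = 0.6922550
R_{2,2} = 0.6922550 + (0.6922550 − 0.5242642)/15 = 0.7034544

0.70345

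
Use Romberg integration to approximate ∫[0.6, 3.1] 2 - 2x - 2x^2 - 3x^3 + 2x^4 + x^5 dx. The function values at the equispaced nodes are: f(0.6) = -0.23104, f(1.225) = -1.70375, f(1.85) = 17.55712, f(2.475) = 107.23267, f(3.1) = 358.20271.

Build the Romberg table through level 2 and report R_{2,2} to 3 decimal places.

169.261

R_{0,0} (trapezoid, 1 panel, h=2.5000): 447.46459
R_{1,0} (trapezoid, 2 panels, h=1.2500): 245.67869
R_{2,0} (trapezoid, 4 panels, h=0.6250): 188.79492
R_{1,1} = 245.67869 + (245.67869 − 447.46459)/3 = 178.41672
R_{2,1} = 188.79492 + (188.79492 − 245.67869)/3 = 169.83366
R_{2,2} = 169.83366 + (169.83366 − 178.41672)/15 = 169.26146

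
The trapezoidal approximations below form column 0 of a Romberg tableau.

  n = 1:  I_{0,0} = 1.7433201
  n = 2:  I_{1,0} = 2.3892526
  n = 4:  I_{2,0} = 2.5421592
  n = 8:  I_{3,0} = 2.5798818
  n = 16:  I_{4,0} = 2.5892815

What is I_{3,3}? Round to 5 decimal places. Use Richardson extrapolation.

Richardson extrapolation on the trapezoidal column (denominator 4−1=3):
I_{1,1} = (4·2.3892526 − 1.7433201) / 3 = 2.6045634
I_{2,1} = 2.5421592 + (2.5421592 − 2.3892526)/3 = 2.5931281
I_{3,1} = (4·2.5798818 − 2.5421592) / 3 = 2.5924560
I_{2,2} = 2.5931281 + (2.5931281 − 2.6045634)/15 = 2.5923657
I_{3,2} = 2.5924560 + (2.5924560 − 2.5931281)/15 = 2.5924112
I_{3,3} = (64·2.5924112 − 2.5923657) / 63 = 2.5924119

2.59241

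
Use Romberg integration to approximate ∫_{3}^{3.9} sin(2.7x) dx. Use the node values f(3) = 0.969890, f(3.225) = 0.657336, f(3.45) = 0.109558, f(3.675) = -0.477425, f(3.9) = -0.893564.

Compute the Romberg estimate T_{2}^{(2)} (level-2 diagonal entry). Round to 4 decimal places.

0.0761

T_{0}^{(0)} (trapezoid, 1 panel, h=0.9000): 0.034347
T_{1}^{(0)} (trapezoid, 2 panels, h=0.4500): 0.066474
T_{2}^{(0)} (trapezoid, 4 panels, h=0.2250): 0.073717
T_{1}^{(1)} = 0.066474 + (0.066474 − 0.034347)/3 = 0.077183
T_{2}^{(1)} = 0.073717 + (0.073717 − 0.066474)/3 = 0.076131
T_{2}^{(2)} = 0.076131 + (0.076131 − 0.077183)/15 = 0.076061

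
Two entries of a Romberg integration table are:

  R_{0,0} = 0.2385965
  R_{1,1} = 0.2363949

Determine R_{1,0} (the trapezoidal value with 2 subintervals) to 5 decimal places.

From R_{1,1} = (4·R_{1,0} − R_{0,0})/3, solve for R_{1,0}:
4·R_{1,0} = 3·0.2363949 + 0.2385965 = 0.9477812
R_{1,0} = 0.2369453

0.23695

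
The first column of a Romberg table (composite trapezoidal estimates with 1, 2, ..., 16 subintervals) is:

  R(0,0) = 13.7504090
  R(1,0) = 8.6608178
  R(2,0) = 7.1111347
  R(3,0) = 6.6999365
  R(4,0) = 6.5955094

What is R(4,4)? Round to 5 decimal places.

6.56055

Richardson extrapolation on the trapezoidal column (denominator 4−1=3):
R(1,1) = 8.6608178 + (8.6608178 − 13.7504090)/3 = 6.9642874
R(2,1) = 7.1111347 + (7.1111347 − 8.6608178)/3 = 6.5945737
R(3,1) = (4·6.6999365 − 7.1111347) / 3 = 6.5628704
R(4,1) = (4·6.5955094 − 6.6999365) / 3 = 6.5607004
R(2,2) = 6.5945737 + (6.5945737 − 6.9642874)/15 = 6.5699261
R(3,2) = (16·6.5628704 − 6.5945737) / 15 = 6.5607568
R(4,2) = (16·6.5607004 − 6.5628704) / 15 = 6.5605557
R(3,3) = 6.5607568 + (6.5607568 − 6.5699261)/63 = 6.5606113
R(4,3) = 6.5605557 + (6.5605557 − 6.5607568)/63 = 6.5605525
R(4,4) = (256·6.5605525 − 6.5606113) / 255 = 6.5605523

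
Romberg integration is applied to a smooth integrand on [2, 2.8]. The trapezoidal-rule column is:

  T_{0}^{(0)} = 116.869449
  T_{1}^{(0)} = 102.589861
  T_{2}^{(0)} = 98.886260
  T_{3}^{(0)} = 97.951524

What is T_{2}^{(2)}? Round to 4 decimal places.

97.6398

Richardson extrapolation on the trapezoidal column (denominator 4−1=3):
T_{1}^{(1)} = 102.589861 + (102.589861 − 116.869449)/3 = 97.829998
T_{2}^{(1)} = 98.886260 + (98.886260 − 102.589861)/3 = 97.651726
T_{2}^{(2)} = (16·97.651726 − 97.829998) / 15 = 97.639841
(Column j=1 coincides with Simpson's rule on the same nodes.)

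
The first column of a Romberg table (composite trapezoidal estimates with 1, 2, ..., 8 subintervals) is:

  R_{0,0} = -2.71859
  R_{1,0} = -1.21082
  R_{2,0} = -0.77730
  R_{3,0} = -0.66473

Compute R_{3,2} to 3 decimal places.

Richardson extrapolation on the trapezoidal column (denominator 4−1=3):
R_{2,1} = -0.77730 + (-0.77730 − (-1.21082))/3 = -0.63279
R_{3,1} = (4·(-0.66473) − (-0.77730)) / 3 = -0.62721
R_{3,2} = (16·(-0.62721) − (-0.63279)) / 15 = -0.62684
(Column j=1 coincides with Simpson's rule on the same nodes.)

-0.627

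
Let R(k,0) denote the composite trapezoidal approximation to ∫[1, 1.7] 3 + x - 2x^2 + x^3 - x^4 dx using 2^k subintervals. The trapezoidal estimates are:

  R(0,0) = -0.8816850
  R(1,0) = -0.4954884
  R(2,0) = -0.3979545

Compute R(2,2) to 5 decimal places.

-0.36536

Richardson extrapolation on the trapezoidal column (denominator 4−1=3):
R(1,1) = -0.4954884 + (-0.4954884 − (-0.8816850))/3 = -0.3667562
R(2,1) = (4·(-0.3979545) − (-0.4954884)) / 3 = -0.3654432
R(2,2) = -0.3654432 + (-0.3654432 − (-0.3667562))/15 = -0.3653557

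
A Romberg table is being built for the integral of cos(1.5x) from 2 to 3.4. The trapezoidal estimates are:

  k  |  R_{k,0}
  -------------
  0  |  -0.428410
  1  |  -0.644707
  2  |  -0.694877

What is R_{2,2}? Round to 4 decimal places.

R_{1,1} = -0.644707 + (-0.644707 − (-0.428410))/3 = -0.716806
R_{2,1} = (4·(-0.694877) − (-0.644707)) / 3 = -0.711600
R_{2,2} = -0.711600 + (-0.711600 − (-0.716806))/15 = -0.711253

-0.7113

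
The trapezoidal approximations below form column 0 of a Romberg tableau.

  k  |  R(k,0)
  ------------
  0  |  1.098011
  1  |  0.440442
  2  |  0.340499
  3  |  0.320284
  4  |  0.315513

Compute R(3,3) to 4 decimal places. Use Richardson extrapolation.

Richardson extrapolation on the trapezoidal column (denominator 4−1=3):
R(1,1) = 0.440442 + (0.440442 − 1.098011)/3 = 0.221252
R(2,1) = 0.340499 + (0.340499 − 0.440442)/3 = 0.307185
R(3,1) = 0.320284 + (0.320284 − 0.340499)/3 = 0.313546
R(2,2) = 0.307185 + (0.307185 − 0.221252)/15 = 0.312914
R(3,2) = (16·0.313546 − 0.307185) / 15 = 0.313970
R(3,3) = 0.313970 + (0.313970 − 0.312914)/63 = 0.313987
(Column j=1 coincides with Simpson's rule on the same nodes.)

0.3140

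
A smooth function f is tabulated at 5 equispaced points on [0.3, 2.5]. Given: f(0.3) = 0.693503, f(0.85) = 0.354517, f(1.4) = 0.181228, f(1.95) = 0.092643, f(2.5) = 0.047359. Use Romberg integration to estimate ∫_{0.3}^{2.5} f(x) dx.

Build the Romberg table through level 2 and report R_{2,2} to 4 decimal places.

R_{0,0} (trapezoid, 1 panel, h=2.2000): 0.814948
R_{1,0} (trapezoid, 2 panels, h=1.1000): 0.606825
R_{2,0} (trapezoid, 4 panels, h=0.5500): 0.549350
R_{1,1} = 0.606825 + (0.606825 − 0.814948)/3 = 0.537451
R_{2,1} = 0.549350 + (0.549350 − 0.606825)/3 = 0.530192
R_{2,2} = 0.530192 + (0.530192 − 0.537451)/15 = 0.529708

0.5297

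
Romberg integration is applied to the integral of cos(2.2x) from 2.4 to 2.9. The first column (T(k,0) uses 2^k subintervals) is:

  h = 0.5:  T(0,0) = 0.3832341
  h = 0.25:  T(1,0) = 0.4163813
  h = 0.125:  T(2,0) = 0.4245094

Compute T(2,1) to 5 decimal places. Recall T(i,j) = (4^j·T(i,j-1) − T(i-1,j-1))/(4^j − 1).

0.42722

Richardson extrapolation on the trapezoidal column (denominator 4−1=3):
T(2,1) = (4·0.4245094 − 0.4163813) / 3 = 0.4272188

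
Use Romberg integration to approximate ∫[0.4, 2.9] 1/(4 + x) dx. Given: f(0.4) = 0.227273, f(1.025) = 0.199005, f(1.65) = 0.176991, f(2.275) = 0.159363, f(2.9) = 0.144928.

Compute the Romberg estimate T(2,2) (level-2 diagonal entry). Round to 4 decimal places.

0.4499

T(0,0) (trapezoid, 1 panel, h=2.5000): 0.465251
T(1,0) (trapezoid, 2 panels, h=1.2500): 0.453864
T(2,0) (trapezoid, 4 panels, h=0.6250): 0.450912
T(1,1) = 0.453864 + (0.453864 − 0.465251)/3 = 0.450068
T(2,1) = 0.450912 + (0.450912 − 0.453864)/3 = 0.449928
T(2,2) = 0.449928 + (0.449928 − 0.450068)/15 = 0.449919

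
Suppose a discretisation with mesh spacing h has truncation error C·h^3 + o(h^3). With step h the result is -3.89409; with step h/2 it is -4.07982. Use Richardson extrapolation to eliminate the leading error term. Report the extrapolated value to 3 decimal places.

-4.106

The leading error scales as h^3; refining by a factor of 2 reduces it by 2^3 = 8.
Extrapolated value = (8·A(h/2) − A(h)) / (8 − 1)
= (8·(-4.07982) − (-3.89409)) / 7
= -28.74447 / 7 = -4.10635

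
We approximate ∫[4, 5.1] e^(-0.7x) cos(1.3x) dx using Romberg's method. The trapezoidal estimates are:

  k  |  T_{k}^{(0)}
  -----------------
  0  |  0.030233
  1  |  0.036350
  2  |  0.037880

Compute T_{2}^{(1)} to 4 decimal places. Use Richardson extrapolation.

T_{2}^{(1)} = 0.037880 + (0.037880 − 0.036350)/3 = 0.038390

0.0384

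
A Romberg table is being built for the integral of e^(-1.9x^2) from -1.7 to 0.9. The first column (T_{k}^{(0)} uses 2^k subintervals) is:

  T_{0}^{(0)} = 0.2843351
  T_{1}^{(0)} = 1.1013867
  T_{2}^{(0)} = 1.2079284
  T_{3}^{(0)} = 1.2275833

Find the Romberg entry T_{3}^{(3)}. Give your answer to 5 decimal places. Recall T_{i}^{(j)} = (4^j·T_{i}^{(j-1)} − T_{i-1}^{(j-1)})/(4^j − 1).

T_{1}^{(1)} = 1.1013867 + (1.1013867 − 0.2843351)/3 = 1.3737372
T_{2}^{(1)} = 1.2079284 + (1.2079284 − 1.1013867)/3 = 1.2434423
T_{3}^{(1)} = 1.2275833 + (1.2275833 − 1.2079284)/3 = 1.2341349
T_{2}^{(2)} = (16·1.2434423 − 1.3737372) / 15 = 1.2347560
T_{3}^{(2)} = 1.2341349 + (1.2341349 − 1.2434423)/15 = 1.2335144
T_{3}^{(3)} = (64·1.2335144 − 1.2347560) / 63 = 1.2334947

1.23349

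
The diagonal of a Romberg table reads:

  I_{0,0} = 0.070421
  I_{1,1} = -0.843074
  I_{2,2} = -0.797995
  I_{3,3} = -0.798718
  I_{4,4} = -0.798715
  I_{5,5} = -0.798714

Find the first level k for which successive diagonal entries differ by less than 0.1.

|I_{1,1} − I_{0,0}| = 0.913495 ≥ 0.1
|I_{2,2} − I_{1,1}| = 0.045079 < 0.1

k = 2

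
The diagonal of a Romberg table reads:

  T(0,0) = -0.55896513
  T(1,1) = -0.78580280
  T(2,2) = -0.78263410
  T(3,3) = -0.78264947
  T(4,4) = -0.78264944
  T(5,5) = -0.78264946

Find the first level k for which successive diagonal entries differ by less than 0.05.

k = 2

|T(1,1) − T(0,0)| = 0.22683767 ≥ 0.05
|T(2,2) − T(1,1)| = 0.00316870 < 0.05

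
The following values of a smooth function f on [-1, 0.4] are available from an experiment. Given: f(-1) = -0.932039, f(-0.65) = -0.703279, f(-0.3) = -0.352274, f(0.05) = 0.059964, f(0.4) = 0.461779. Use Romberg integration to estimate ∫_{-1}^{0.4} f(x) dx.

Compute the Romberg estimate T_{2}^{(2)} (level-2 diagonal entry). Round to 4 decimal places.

T_{0}^{(0)} (trapezoid, 1 panel, h=1.4000): -0.329182
T_{1}^{(0)} (trapezoid, 2 panels, h=0.7000): -0.411183
T_{2}^{(0)} (trapezoid, 4 panels, h=0.3500): -0.430752
T_{1}^{(1)} = -0.411183 + (-0.411183 − (-0.329182))/3 = -0.438517
T_{2}^{(1)} = -0.430752 + (-0.430752 − (-0.411183))/3 = -0.437275
T_{2}^{(2)} = -0.437275 + (-0.437275 − (-0.438517))/15 = -0.437192

-0.4372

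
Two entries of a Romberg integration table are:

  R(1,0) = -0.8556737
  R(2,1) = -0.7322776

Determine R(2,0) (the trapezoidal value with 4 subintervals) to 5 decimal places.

From R(2,1) = (4·R(2,0) − R(1,0))/3, solve for R(2,0):
4·R(2,0) = 3·(-0.7322776) + (-0.8556737) = -3.0525065
R(2,0) = -0.7631266

-0.76313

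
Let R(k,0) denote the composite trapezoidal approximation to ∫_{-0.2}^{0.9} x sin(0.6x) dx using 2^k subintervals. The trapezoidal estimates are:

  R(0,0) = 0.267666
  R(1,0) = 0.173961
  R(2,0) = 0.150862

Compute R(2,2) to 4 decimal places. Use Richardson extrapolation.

0.1432

Richardson extrapolation on the trapezoidal column (denominator 4−1=3):
R(1,1) = 0.173961 + (0.173961 − 0.267666)/3 = 0.142726
R(2,1) = (4·0.150862 − 0.173961) / 3 = 0.143162
R(2,2) = 0.143162 + (0.143162 − 0.142726)/15 = 0.143191
(Column j=1 coincides with Simpson's rule on the same nodes.)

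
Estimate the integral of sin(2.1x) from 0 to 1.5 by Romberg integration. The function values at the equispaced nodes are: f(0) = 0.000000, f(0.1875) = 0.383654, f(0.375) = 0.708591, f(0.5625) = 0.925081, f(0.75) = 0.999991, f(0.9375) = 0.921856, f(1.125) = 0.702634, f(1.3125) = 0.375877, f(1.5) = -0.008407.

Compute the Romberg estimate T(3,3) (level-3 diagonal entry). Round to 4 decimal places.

T(0,0) (trapezoid, 1 panel, h=1.5000): -0.006305
T(1,0) (trapezoid, 2 panels, h=0.7500): 0.746841
T(2,0) (trapezoid, 4 panels, h=0.3750): 0.902630
T(3,0) (trapezoid, 8 panels, h=0.1875): 0.940028
T(1,1) = 0.746841 + (0.746841 − (-0.006305))/3 = 0.997890
T(2,1) = 0.902630 + (0.902630 − 0.746841)/3 = 0.954560
T(3,1) = 0.940028 + (0.940028 − 0.902630)/3 = 0.952494
T(2,2) = 0.954560 + (0.954560 − 0.997890)/15 = 0.951671
T(3,2) = 0.952494 + (0.952494 − 0.954560)/15 = 0.952356
T(3,3) = 0.952356 + (0.952356 − 0.951671)/63 = 0.952367

0.9524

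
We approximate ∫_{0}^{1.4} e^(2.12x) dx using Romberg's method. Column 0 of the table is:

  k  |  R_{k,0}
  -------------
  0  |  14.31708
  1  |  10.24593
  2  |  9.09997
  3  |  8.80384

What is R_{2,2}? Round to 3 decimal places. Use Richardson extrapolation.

8.707

Richardson extrapolation on the trapezoidal column (denominator 4−1=3):
R_{1,1} = 10.24593 + (10.24593 − 14.31708)/3 = 8.88888
R_{2,1} = (4·9.09997 − 10.24593) / 3 = 8.71798
R_{2,2} = (16·8.71798 − 8.88888) / 15 = 8.70659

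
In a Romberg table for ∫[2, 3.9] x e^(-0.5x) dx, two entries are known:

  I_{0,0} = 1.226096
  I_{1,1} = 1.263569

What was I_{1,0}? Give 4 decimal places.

1.2542

From I_{1,1} = (4·I_{1,0} − I_{0,0})/3, solve for I_{1,0}:
4·I_{1,0} = 3·1.263569 + 1.226096 = 5.016803
I_{1,0} = 1.254201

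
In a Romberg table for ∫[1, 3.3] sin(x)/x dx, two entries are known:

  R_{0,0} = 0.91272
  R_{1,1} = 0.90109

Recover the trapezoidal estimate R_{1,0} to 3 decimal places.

0.904

From R_{1,1} = (4·R_{1,0} − R_{0,0})/3, solve for R_{1,0}:
4·R_{1,0} = 3·0.90109 + 0.91272 = 3.61599
R_{1,0} = 0.90400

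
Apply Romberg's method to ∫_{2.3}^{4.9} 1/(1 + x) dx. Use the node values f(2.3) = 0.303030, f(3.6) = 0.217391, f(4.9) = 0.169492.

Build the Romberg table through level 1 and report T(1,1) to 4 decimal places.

T(0,0) (trapezoid, 1 panel, h=2.6000): 0.614279
T(1,0) (trapezoid, 2 panels, h=1.3000): 0.589748
T(1,1) = 0.589748 + (0.589748 − 0.614279)/3 = 0.581571

0.5816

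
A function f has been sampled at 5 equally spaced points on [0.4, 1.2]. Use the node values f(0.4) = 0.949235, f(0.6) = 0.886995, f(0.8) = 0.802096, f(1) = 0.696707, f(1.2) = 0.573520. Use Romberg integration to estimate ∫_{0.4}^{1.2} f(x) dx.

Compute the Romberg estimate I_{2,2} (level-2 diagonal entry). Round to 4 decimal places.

I_{0,0} (trapezoid, 1 panel, h=0.8000): 0.609102
I_{1,0} (trapezoid, 2 panels, h=0.4000): 0.625389
I_{2,0} (trapezoid, 4 panels, h=0.2000): 0.629435
I_{1,1} = 0.625389 + (0.625389 − 0.609102)/3 = 0.630818
I_{2,1} = 0.629435 + (0.629435 − 0.625389)/3 = 0.630784
I_{2,2} = 0.630784 + (0.630784 − 0.630818)/15 = 0.630782

0.6308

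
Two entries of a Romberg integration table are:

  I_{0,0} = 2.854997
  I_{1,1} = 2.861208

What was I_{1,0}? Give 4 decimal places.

2.8597

From I_{1,1} = (4·I_{1,0} − I_{0,0})/3, solve for I_{1,0}:
4·I_{1,0} = 3·2.861208 + 2.854997 = 11.438621
I_{1,0} = 2.859655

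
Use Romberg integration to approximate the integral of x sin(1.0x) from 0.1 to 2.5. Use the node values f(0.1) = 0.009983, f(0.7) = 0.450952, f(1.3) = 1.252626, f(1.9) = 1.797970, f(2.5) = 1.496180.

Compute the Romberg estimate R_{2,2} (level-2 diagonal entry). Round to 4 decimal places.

2.6011

R_{0,0} (trapezoid, 1 panel, h=2.4000): 1.807396
R_{1,0} (trapezoid, 2 panels, h=1.2000): 2.406849
R_{2,0} (trapezoid, 4 panels, h=0.6000): 2.552778
R_{1,1} = 2.406849 + (2.406849 − 1.807396)/3 = 2.606667
R_{2,1} = 2.552778 + (2.552778 − 2.406849)/3 = 2.601421
R_{2,2} = 2.601421 + (2.601421 − 2.606667)/15 = 2.601071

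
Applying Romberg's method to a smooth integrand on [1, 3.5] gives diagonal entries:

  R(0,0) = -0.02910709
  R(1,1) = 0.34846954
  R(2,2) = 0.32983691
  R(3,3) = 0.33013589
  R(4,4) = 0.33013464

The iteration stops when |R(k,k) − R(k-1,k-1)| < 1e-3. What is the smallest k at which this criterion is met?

k = 3

|R(1,1) − R(0,0)| = 0.37757663 ≥ 1e-3
|R(2,2) − R(1,1)| = 0.01863263 ≥ 1e-3
|R(3,3) − R(2,2)| = 0.00029898 < 1e-3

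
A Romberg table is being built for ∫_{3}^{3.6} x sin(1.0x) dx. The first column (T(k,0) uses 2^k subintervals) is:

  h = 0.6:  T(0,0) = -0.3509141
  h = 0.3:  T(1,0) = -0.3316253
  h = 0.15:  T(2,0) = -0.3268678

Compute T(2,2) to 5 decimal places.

-0.32529

T(1,1) = (4·(-0.3316253) − (-0.3509141)) / 3 = -0.3251957
T(2,1) = (4·(-0.3268678) − (-0.3316253)) / 3 = -0.3252820
T(2,2) = (16·(-0.3252820) − (-0.3251957)) / 15 = -0.3252878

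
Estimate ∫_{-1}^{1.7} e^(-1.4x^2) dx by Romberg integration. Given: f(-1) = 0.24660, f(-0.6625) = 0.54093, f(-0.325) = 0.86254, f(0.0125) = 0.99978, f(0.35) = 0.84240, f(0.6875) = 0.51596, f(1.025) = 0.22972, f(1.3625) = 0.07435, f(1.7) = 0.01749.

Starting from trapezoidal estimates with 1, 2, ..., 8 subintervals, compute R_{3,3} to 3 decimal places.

1.424

R_{0,0} (trapezoid, 1 panel, h=2.7000): 0.35652
R_{1,0} (trapezoid, 2 panels, h=1.3500): 1.31550
R_{2,0} (trapezoid, 4 panels, h=0.6750): 1.39503
R_{3,0} (trapezoid, 8 panels, h=0.3375): 1.41673
R_{1,1} = 1.31550 + (1.31550 − 0.35652)/3 = 1.63516
R_{2,1} = 1.39503 + (1.39503 − 1.31550)/3 = 1.42154
R_{3,1} = 1.41673 + (1.41673 − 1.39503)/3 = 1.42396
R_{2,2} = 1.42154 + (1.42154 − 1.63516)/15 = 1.40730
R_{3,2} = 1.42396 + (1.42396 − 1.42154)/15 = 1.42412
R_{3,3} = 1.42412 + (1.42412 − 1.40730)/63 = 1.42439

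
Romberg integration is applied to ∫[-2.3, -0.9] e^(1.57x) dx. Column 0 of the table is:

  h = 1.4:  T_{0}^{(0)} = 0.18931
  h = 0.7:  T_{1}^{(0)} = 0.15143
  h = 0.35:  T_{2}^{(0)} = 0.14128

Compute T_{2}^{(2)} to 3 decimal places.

Richardson extrapolation on the trapezoidal column (denominator 4−1=3):
T_{1}^{(1)} = 0.15143 + (0.15143 − 0.18931)/3 = 0.13880
T_{2}^{(1)} = 0.14128 + (0.14128 − 0.15143)/3 = 0.13790
T_{2}^{(2)} = 0.13790 + (0.13790 − 0.13880)/15 = 0.13784

0.138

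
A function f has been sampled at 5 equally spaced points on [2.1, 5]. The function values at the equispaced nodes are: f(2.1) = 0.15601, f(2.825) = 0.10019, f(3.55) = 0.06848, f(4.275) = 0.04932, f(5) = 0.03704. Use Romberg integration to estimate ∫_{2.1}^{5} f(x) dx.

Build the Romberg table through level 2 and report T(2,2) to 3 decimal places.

0.224

T(0,0) (trapezoid, 1 panel, h=2.9000): 0.27992
T(1,0) (trapezoid, 2 panels, h=1.4500): 0.23926
T(2,0) (trapezoid, 4 panels, h=0.7250): 0.22802
T(1,1) = 0.23926 + (0.23926 − 0.27992)/3 = 0.22571
T(2,1) = 0.22802 + (0.22802 − 0.23926)/3 = 0.22427
T(2,2) = 0.22427 + (0.22427 − 0.22571)/15 = 0.22417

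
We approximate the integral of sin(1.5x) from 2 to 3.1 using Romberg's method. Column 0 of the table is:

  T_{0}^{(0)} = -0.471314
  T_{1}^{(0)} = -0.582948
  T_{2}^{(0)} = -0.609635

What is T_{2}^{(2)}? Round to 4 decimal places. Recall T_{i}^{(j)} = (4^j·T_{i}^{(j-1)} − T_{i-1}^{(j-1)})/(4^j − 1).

-0.6184

T_{1}^{(1)} = (4·(-0.582948) − (-0.471314)) / 3 = -0.620159
T_{2}^{(1)} = -0.609635 + (-0.609635 − (-0.582948))/3 = -0.618531
T_{2}^{(2)} = (16·(-0.618531) − (-0.620159)) / 15 = -0.618422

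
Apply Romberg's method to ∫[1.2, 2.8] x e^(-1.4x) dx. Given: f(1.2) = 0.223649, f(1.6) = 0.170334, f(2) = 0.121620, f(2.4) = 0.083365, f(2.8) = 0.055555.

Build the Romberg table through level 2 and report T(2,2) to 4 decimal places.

T(0,0) (trapezoid, 1 panel, h=1.6000): 0.223363
T(1,0) (trapezoid, 2 panels, h=0.8000): 0.208978
T(2,0) (trapezoid, 4 panels, h=0.4000): 0.205968
T(1,1) = 0.208978 + (0.208978 − 0.223363)/3 = 0.204183
T(2,1) = 0.205968 + (0.205968 − 0.208978)/3 = 0.204965
T(2,2) = 0.204965 + (0.204965 − 0.204183)/15 = 0.205017

0.2050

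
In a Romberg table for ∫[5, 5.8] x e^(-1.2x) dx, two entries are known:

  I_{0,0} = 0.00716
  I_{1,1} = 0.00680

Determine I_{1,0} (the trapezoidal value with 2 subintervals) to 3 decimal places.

0.007

From I_{1,1} = (4·I_{1,0} − I_{0,0})/3, solve for I_{1,0}:
4·I_{1,0} = 3·0.00680 + 0.00716 = 0.02756
I_{1,0} = 0.00689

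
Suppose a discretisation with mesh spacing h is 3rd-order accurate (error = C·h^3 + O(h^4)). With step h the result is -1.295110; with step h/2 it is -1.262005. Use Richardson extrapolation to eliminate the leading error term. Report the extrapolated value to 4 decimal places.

-1.2573

The leading error scales as h^3; refining by a factor of 2 reduces it by 2^3 = 8.
Extrapolated value = (8·A(h/2) − A(h)) / (8 − 1)
= (8·(-1.262005) − (-1.295110)) / 7
= -8.800930 / 7 = -1.257276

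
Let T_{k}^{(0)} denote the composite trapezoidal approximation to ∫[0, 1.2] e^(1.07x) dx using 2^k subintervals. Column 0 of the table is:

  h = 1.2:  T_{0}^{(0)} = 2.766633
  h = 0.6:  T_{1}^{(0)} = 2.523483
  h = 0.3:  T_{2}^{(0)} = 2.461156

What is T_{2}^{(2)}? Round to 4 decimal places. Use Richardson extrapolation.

Richardson extrapolation on the trapezoidal column (denominator 4−1=3):
T_{1}^{(1)} = (4·2.523483 − 2.766633) / 3 = 2.442433
T_{2}^{(1)} = (4·2.461156 − 2.523483) / 3 = 2.440380
T_{2}^{(2)} = (16·2.440380 − 2.442433) / 15 = 2.440243

2.4402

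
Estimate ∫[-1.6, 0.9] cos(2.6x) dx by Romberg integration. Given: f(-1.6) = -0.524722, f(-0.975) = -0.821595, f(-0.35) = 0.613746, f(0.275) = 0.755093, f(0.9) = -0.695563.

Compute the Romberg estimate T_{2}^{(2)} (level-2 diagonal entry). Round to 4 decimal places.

-0.0918

T_{0}^{(0)} (trapezoid, 1 panel, h=2.5000): -1.525356
T_{1}^{(0)} (trapezoid, 2 panels, h=1.2500): 0.004504
T_{2}^{(0)} (trapezoid, 4 panels, h=0.6250): -0.039312
T_{1}^{(1)} = 0.004504 + (0.004504 − (-1.525356))/3 = 0.514457
T_{2}^{(1)} = -0.039312 + (-0.039312 − 0.004504)/3 = -0.053917
T_{2}^{(2)} = -0.053917 + (-0.053917 − 0.514457)/15 = -0.091809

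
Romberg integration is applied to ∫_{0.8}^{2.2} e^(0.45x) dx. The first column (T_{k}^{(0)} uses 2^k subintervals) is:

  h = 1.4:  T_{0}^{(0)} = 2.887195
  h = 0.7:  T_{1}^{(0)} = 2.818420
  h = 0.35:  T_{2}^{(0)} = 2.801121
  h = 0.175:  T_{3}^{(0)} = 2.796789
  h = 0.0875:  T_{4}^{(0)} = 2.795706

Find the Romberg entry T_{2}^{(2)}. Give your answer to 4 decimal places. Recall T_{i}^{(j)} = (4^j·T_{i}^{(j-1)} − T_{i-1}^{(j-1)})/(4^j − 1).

2.7953

T_{1}^{(1)} = (4·2.818420 − 2.887195) / 3 = 2.795495
T_{2}^{(1)} = (4·2.801121 − 2.818420) / 3 = 2.795355
T_{2}^{(2)} = 2.795355 + (2.795355 − 2.795495)/15 = 2.795346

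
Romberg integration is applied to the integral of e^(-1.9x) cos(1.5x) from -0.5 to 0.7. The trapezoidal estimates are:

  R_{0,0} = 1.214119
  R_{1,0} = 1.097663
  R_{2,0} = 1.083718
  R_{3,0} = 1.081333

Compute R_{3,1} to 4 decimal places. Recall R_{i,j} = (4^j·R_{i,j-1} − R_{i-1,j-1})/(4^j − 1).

Richardson extrapolation on the trapezoidal column (denominator 4−1=3):
R_{3,1} = (4·1.081333 − 1.083718) / 3 = 1.080538

1.0805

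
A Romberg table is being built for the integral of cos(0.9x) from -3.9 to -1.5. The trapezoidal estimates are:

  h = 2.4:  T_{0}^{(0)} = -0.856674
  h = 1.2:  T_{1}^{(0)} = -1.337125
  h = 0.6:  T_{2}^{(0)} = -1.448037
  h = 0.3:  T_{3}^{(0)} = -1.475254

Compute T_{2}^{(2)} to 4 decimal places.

Richardson extrapolation on the trapezoidal column (denominator 4−1=3):
T_{1}^{(1)} = -1.337125 + (-1.337125 − (-0.856674))/3 = -1.497275
T_{2}^{(1)} = (4·(-1.448037) − (-1.337125)) / 3 = -1.485008
T_{2}^{(2)} = -1.485008 + (-1.485008 − (-1.497275))/15 = -1.484190

-1.4842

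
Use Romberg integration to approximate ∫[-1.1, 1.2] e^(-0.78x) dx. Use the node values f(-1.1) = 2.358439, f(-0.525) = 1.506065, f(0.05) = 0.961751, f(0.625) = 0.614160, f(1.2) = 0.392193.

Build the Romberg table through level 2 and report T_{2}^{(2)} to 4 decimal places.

2.5209

T_{0}^{(0)} (trapezoid, 1 panel, h=2.3000): 3.163227
T_{1}^{(0)} (trapezoid, 2 panels, h=1.1500): 2.687627
T_{2}^{(0)} (trapezoid, 4 panels, h=0.5750): 2.562943
T_{1}^{(1)} = 2.687627 + (2.687627 − 3.163227)/3 = 2.529094
T_{2}^{(1)} = 2.562943 + (2.562943 − 2.687627)/3 = 2.521382
T_{2}^{(2)} = 2.521382 + (2.521382 − 2.529094)/15 = 2.520868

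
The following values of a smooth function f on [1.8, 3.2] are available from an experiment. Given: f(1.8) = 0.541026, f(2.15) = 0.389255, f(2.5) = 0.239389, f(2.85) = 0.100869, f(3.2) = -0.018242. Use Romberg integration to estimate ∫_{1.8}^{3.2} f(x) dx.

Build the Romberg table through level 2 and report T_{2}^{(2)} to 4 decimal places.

0.3456

T_{0}^{(0)} (trapezoid, 1 panel, h=1.4000): 0.365949
T_{1}^{(0)} (trapezoid, 2 panels, h=0.7000): 0.350547
T_{2}^{(0)} (trapezoid, 4 panels, h=0.3500): 0.346817
T_{1}^{(1)} = 0.350547 + (0.350547 − 0.365949)/3 = 0.345413
T_{2}^{(1)} = 0.346817 + (0.346817 − 0.350547)/3 = 0.345574
T_{2}^{(2)} = 0.345574 + (0.345574 − 0.345413)/15 = 0.345585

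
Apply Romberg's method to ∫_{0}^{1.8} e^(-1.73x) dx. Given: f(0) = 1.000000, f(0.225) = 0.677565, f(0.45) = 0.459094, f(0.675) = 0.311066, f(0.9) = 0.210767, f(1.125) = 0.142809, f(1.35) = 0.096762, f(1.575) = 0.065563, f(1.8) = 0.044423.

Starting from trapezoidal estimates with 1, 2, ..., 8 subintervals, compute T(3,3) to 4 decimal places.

0.5524

T(0,0) (trapezoid, 1 panel, h=1.8000): 0.939981
T(1,0) (trapezoid, 2 panels, h=0.9000): 0.659681
T(2,0) (trapezoid, 4 panels, h=0.4500): 0.579976
T(3,0) (trapezoid, 8 panels, h=0.2250): 0.559313
T(1,1) = 0.659681 + (0.659681 − 0.939981)/3 = 0.566248
T(2,1) = 0.579976 + (0.579976 − 0.659681)/3 = 0.553408
T(3,1) = 0.559313 + (0.559313 − 0.579976)/3 = 0.552425
T(2,2) = 0.553408 + (0.553408 − 0.566248)/15 = 0.552552
T(3,2) = 0.552425 + (0.552425 − 0.553408)/15 = 0.552359
T(3,3) = 0.552359 + (0.552359 − 0.552552)/63 = 0.552356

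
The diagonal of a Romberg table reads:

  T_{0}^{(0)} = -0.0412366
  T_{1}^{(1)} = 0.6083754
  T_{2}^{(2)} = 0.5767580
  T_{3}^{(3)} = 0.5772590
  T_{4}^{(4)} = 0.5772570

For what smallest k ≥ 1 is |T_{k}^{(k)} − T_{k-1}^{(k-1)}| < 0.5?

k = 2

|T_{1}^{(1)} − T_{0}^{(0)}| = 0.6496120 ≥ 0.5
|T_{2}^{(2)} − T_{1}^{(1)}| = 0.0316174 < 0.5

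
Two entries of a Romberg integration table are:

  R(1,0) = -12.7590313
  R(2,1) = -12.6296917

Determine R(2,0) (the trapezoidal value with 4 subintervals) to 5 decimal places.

-12.66203

From R(2,1) = (4·R(2,0) − R(1,0))/3, solve for R(2,0):
4·R(2,0) = 3·(-12.6296917) + (-12.7590313) = -50.6481064
R(2,0) = -12.6620266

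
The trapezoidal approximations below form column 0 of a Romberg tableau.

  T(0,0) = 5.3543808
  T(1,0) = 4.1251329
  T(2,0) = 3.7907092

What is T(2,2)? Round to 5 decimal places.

3.67682

Richardson extrapolation on the trapezoidal column (denominator 4−1=3):
T(1,1) = (4·4.1251329 − 5.3543808) / 3 = 3.7153836
T(2,1) = 3.7907092 + (3.7907092 − 4.1251329)/3 = 3.6792346
T(2,2) = 3.6792346 + (3.6792346 − 3.7153836)/15 = 3.6768247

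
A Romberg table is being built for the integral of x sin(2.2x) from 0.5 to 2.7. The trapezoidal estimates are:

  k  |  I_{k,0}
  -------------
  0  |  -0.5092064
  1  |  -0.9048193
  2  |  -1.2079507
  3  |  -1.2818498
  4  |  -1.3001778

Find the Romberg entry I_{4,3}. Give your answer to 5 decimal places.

-1.30627

I_{2,1} = (4·(-1.2079507) − (-0.9048193)) / 3 = -1.3089945
I_{3,1} = (4·(-1.2818498) − (-1.2079507)) / 3 = -1.3064828
I_{4,1} = -1.3001778 + (-1.3001778 − (-1.2818498))/3 = -1.3062871
I_{3,2} = -1.3064828 + (-1.3064828 − (-1.3089945))/15 = -1.3063154
I_{4,2} = -1.3062871 + (-1.3062871 − (-1.3064828))/15 = -1.3062741
I_{4,3} = (64·(-1.3062741) − (-1.3063154)) / 63 = -1.3062734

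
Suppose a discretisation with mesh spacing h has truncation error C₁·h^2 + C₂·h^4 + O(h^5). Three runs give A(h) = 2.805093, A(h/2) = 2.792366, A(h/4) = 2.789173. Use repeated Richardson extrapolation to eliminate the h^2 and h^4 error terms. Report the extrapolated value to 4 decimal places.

First eliminate the h^2 term (factor 2^2 = 4):
  B₁ = (4·2.792366 − 2.805093)/3 = 2.788124
  B₂ = (4·2.789173 − 2.792366)/3 = 2.788109
Then eliminate the h^4 term (factor 2^4 = 16):
  (16·2.788109 − 2.788124)/15 = 2.788108

2.7881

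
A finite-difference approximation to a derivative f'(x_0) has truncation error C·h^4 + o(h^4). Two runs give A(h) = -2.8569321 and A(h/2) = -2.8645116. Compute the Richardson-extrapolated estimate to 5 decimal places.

The leading error scales as h^4; refining by a factor of 2 reduces it by 2^4 = 16.
Extrapolated value = (16·A(h/2) − A(h)) / (16 − 1)
= (16·(-2.8645116) − (-2.8569321)) / 15
= -42.9752535 / 15 = -2.8650169

-2.86502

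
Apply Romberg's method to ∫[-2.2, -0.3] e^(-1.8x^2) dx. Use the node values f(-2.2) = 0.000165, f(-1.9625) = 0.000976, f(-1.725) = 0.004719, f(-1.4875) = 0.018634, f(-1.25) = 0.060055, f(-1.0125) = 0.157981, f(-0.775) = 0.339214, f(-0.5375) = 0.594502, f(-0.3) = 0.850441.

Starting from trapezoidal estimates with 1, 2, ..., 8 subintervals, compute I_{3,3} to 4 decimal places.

I_{0,0} (trapezoid, 1 panel, h=1.9000): 0.808076
I_{1,0} (trapezoid, 2 panels, h=0.9500): 0.461090
I_{2,0} (trapezoid, 4 panels, h=0.4750): 0.393913
I_{3,0} (trapezoid, 8 panels, h=0.2375): 0.380329
I_{1,1} = 0.461090 + (0.461090 − 0.808076)/3 = 0.345428
I_{2,1} = 0.393913 + (0.393913 − 0.461090)/3 = 0.371521
I_{3,1} = 0.380329 + (0.380329 − 0.393913)/3 = 0.375801
I_{2,2} = 0.371521 + (0.371521 − 0.345428)/15 = 0.373261
I_{3,2} = 0.375801 + (0.375801 − 0.371521)/15 = 0.376086
I_{3,3} = 0.376086 + (0.376086 − 0.373261)/63 = 0.376131

0.3761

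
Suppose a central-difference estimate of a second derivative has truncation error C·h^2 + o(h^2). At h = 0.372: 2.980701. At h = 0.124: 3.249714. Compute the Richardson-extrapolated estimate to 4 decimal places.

The leading error scales as h^2; refining by a factor of 3 reduces it by 3^2 = 9.
Extrapolated value = (9·A(h/3) − A(h)) / (9 − 1)
= (9·3.249714 − 2.980701) / 8
= 26.266725 / 8 = 3.283341

3.2833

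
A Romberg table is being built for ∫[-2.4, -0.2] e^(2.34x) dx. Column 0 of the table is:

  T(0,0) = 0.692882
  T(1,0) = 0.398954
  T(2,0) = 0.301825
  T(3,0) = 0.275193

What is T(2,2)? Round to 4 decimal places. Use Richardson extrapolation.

0.2673

T(1,1) = (4·0.398954 − 0.692882) / 3 = 0.300978
T(2,1) = 0.301825 + (0.301825 − 0.398954)/3 = 0.269449
T(2,2) = 0.269449 + (0.269449 − 0.300978)/15 = 0.267347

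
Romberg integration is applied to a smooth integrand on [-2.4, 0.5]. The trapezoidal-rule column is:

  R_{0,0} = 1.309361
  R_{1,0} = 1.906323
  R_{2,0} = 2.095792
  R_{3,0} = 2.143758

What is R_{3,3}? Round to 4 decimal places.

2.1598

Richardson extrapolation on the trapezoidal column (denominator 4−1=3):
R_{1,1} = 1.906323 + (1.906323 − 1.309361)/3 = 2.105310
R_{2,1} = 2.095792 + (2.095792 − 1.906323)/3 = 2.158948
R_{3,1} = 2.143758 + (2.143758 − 2.095792)/3 = 2.159747
R_{2,2} = (16·2.158948 − 2.105310) / 15 = 2.162524
R_{3,2} = (16·2.159747 − 2.158948) / 15 = 2.159800
R_{3,3} = 2.159800 + (2.159800 − 2.162524)/63 = 2.159757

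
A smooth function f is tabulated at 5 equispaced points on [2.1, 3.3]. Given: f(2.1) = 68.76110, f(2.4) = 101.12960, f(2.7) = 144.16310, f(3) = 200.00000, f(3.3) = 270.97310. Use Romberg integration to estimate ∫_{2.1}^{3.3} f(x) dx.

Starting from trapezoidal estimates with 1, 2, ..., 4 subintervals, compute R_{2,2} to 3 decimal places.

R_{0,0} (trapezoid, 1 panel, h=1.2000): 203.84052
R_{1,0} (trapezoid, 2 panels, h=0.6000): 188.41812
R_{2,0} (trapezoid, 4 panels, h=0.3000): 184.54794
R_{1,1} = 188.41812 + (188.41812 − 203.84052)/3 = 183.27732
R_{2,1} = 184.54794 + (184.54794 − 188.41812)/3 = 183.25788
R_{2,2} = 183.25788 + (183.25788 − 183.27732)/15 = 183.25658

183.257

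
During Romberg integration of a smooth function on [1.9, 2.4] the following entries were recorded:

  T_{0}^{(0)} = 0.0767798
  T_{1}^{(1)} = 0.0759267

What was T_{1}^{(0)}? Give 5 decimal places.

From T_{1}^{(1)} = (4·T_{1}^{(0)} − T_{0}^{(0)})/3, solve for T_{1}^{(0)}:
4·T_{1}^{(0)} = 3·0.0759267 + 0.0767798 = 0.3045599
T_{1}^{(0)} = 0.0761400

0.07614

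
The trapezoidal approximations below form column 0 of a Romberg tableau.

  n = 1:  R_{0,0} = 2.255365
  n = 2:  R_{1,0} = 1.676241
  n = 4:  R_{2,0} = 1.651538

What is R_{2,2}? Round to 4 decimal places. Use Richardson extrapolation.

1.6540

R_{1,1} = 1.676241 + (1.676241 − 2.255365)/3 = 1.483200
R_{2,1} = 1.651538 + (1.651538 − 1.676241)/3 = 1.643304
R_{2,2} = (16·1.643304 − 1.483200) / 15 = 1.653978
(Column j=1 coincides with Simpson's rule on the same nodes.)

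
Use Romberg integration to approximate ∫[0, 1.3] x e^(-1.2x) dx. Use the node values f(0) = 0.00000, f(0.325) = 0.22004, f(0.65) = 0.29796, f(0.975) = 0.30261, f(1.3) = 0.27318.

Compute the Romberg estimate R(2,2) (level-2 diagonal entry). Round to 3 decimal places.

0.321

R(0,0) (trapezoid, 1 panel, h=1.3000): 0.17757
R(1,0) (trapezoid, 2 panels, h=0.6500): 0.28246
R(2,0) (trapezoid, 4 panels, h=0.3250): 0.31109
R(1,1) = 0.28246 + (0.28246 − 0.17757)/3 = 0.31742
R(2,1) = 0.31109 + (0.31109 − 0.28246)/3 = 0.32063
R(2,2) = 0.32063 + (0.32063 − 0.31742)/15 = 0.32084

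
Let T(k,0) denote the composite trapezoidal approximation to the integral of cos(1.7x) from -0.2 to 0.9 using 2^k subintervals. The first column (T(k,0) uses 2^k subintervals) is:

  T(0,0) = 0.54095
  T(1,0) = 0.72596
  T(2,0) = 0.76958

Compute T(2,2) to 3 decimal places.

T(1,1) = 0.72596 + (0.72596 − 0.54095)/3 = 0.78763
T(2,1) = 0.76958 + (0.76958 − 0.72596)/3 = 0.78412
T(2,2) = (16·0.78412 − 0.78763) / 15 = 0.78389

0.784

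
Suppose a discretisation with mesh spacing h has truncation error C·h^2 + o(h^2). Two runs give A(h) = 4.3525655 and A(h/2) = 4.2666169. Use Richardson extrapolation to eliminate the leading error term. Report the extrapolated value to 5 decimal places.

The leading error scales as h^2; refining by a factor of 2 reduces it by 2^2 = 4.
Extrapolated value = (4·A(h/2) − A(h)) / (4 − 1)
= (4·4.2666169 − 4.3525655) / 3
= 12.7139021 / 3 = 4.2379674

4.23797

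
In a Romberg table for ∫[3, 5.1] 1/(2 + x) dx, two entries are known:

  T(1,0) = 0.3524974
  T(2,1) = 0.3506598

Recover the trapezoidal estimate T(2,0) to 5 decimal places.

0.35112

From T(2,1) = (4·T(2,0) − T(1,0))/3, solve for T(2,0):
4·T(2,0) = 3·0.3506598 + 0.3524974 = 1.4044768
T(2,0) = 0.3511192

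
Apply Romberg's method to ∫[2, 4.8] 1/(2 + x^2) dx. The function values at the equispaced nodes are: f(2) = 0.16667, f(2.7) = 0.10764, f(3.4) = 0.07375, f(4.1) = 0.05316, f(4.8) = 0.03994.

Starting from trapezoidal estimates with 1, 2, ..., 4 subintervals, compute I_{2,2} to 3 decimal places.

I_{0,0} (trapezoid, 1 panel, h=2.8000): 0.28925
I_{1,0} (trapezoid, 2 panels, h=1.4000): 0.24788
I_{2,0} (trapezoid, 4 panels, h=0.7000): 0.23650
I_{1,1} = 0.24788 + (0.24788 − 0.28925)/3 = 0.23409
I_{2,1} = 0.23650 + (0.23650 − 0.24788)/3 = 0.23271
I_{2,2} = 0.23271 + (0.23271 − 0.23409)/15 = 0.23262

0.233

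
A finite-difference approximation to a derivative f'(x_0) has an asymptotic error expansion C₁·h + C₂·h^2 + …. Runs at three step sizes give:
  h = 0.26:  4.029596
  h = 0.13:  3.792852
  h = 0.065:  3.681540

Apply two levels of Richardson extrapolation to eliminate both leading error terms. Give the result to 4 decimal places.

First eliminate the h term (factor 2^1 = 2):
  B₁ = (2·3.792852 − 4.029596)/1 = 3.556108
  B₂ = (2·3.681540 − 3.792852)/1 = 3.570228
Then eliminate the h^2 term (factor 2^2 = 4):
  (4·3.570228 − 3.556108)/3 = 3.574935

3.5749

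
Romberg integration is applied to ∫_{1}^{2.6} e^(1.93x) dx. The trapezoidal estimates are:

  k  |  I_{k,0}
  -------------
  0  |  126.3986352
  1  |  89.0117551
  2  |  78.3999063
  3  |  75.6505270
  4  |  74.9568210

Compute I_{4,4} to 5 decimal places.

74.72501

Richardson extrapolation on the trapezoidal column (denominator 4−1=3):
I_{1,1} = (4·89.0117551 − 126.3986352) / 3 = 76.5494617
I_{2,1} = 78.3999063 + (78.3999063 − 89.0117551)/3 = 74.8626234
I_{3,1} = 75.6505270 + (75.6505270 − 78.3999063)/3 = 74.7340672
I_{4,1} = (4·74.9568210 − 75.6505270) / 3 = 74.7255857
I_{2,2} = 74.8626234 + (74.8626234 − 76.5494617)/15 = 74.7501675
I_{3,2} = 74.7340672 + (74.7340672 − 74.8626234)/15 = 74.7254968
I_{4,2} = 74.7255857 + (74.7255857 − 74.7340672)/15 = 74.7250203
I_{3,3} = (64·74.7254968 − 74.7501675) / 63 = 74.7251052
I_{4,3} = 74.7250203 + (74.7250203 − 74.7254968)/63 = 74.7250127
I_{4,4} = (256·74.7250127 − 74.7251052) / 255 = 74.7250123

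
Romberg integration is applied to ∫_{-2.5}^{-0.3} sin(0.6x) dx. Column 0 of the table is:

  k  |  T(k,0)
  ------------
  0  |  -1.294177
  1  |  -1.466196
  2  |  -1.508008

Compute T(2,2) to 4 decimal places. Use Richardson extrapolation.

T(1,1) = -1.466196 + (-1.466196 − (-1.294177))/3 = -1.523536
T(2,1) = (4·(-1.508008) − (-1.466196)) / 3 = -1.521945
T(2,2) = (16·(-1.521945) − (-1.523536)) / 15 = -1.521839

-1.5218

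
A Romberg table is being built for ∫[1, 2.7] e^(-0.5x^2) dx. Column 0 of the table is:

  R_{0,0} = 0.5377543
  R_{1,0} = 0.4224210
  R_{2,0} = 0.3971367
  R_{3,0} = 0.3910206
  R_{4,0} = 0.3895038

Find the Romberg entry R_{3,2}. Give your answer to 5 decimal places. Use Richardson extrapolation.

Richardson extrapolation on the trapezoidal column (denominator 4−1=3):
R_{2,1} = 0.3971367 + (0.3971367 − 0.4224210)/3 = 0.3887086
R_{3,1} = 0.3910206 + (0.3910206 − 0.3971367)/3 = 0.3889819
R_{3,2} = (16·0.3889819 − 0.3887086) / 15 = 0.3890001
(Column j=1 coincides with Simpson's rule on the same nodes.)

0.38900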